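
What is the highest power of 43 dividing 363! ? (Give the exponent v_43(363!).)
v_43(363!) = 8

Legendre's formula: v_p(n!) = Σ_{k ≥ 1} ⌊n / p^k⌋. For p = 43, n = 363, the terms are:
  ⌊363/43^1⌋ = ⌊363/43⌋ = 8
(the next term ⌊363/43^2⌋ = 0, terminating the sum). Summing: v_43(363!) = 8 = 8.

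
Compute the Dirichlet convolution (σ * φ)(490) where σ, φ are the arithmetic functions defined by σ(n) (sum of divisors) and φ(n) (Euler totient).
(σ * φ)(490) = 5880

Divisors of 490: [1, 2, 5, 7, 10, 14, 35, 49, 70, 98, 245, 490]. For each d | 490:
  d = 1: σ(1) · φ(490/1) = 1 · 168 = 168
  d = 2: σ(2) · φ(490/2) = 3 · 168 = 504
  d = 5: σ(5) · φ(490/5) = 6 · 42 = 252
  d = 7: σ(7) · φ(490/7) = 8 · 24 = 192
  d = 10: σ(10) · φ(490/10) = 18 · 42 = 756
  d = 14: σ(14) · φ(490/14) = 24 · 24 = 576
  d = 35: σ(35) · φ(490/35) = 48 · 6 = 288
  d = 49: σ(49) · φ(490/49) = 57 · 4 = 228
  d = 70: σ(70) · φ(490/70) = 144 · 6 = 864
  d = 98: σ(98) · φ(490/98) = 171 · 4 = 684
  d = 245: σ(245) · φ(490/245) = 342 · 1 = 342
  d = 490: σ(490) · φ(490/490) = 1026 · 1 = 1026
Summing: (σ * φ)(490) = 168 + 504 + 252 + 192 + 756 + 576 + 288 + 228 + 864 + 684 + 342 + 1026 = 5880.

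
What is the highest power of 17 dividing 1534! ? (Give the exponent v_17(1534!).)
v_17(1534!) = 95

Legendre's formula: v_p(n!) = Σ_{k ≥ 1} ⌊n / p^k⌋. For p = 17, n = 1534, the terms are:
  ⌊1534/17^1⌋ = ⌊1534/17⌋ = 90
  ⌊1534/17^2⌋ = ⌊1534/289⌋ = 5
(the next term ⌊1534/17^3⌋ = 0, terminating the sum). Summing: v_17(1534!) = 90 + 5 = 95.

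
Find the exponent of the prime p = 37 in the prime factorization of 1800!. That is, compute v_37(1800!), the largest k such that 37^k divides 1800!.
v_37(1800!) = 49

Legendre's formula: v_p(n!) = Σ_{k ≥ 1} ⌊n / p^k⌋. For p = 37, n = 1800, the terms are:
  ⌊1800/37^1⌋ = ⌊1800/37⌋ = 48
  ⌊1800/37^2⌋ = ⌊1800/1369⌋ = 1
(the next term ⌊1800/37^3⌋ = 0, terminating the sum). Summing: v_37(1800!) = 48 + 1 = 49.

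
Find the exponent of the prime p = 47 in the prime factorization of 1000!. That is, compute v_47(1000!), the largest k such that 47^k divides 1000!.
v_47(1000!) = 21

Legendre's formula: v_p(n!) = Σ_{k ≥ 1} ⌊n / p^k⌋. For p = 47, n = 1000, the terms are:
  ⌊1000/47^1⌋ = ⌊1000/47⌋ = 21
(the next term ⌊1000/47^2⌋ = 0, terminating the sum). Summing: v_47(1000!) = 21 = 21.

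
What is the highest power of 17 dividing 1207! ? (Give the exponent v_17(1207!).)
v_17(1207!) = 75

Legendre's formula: v_p(n!) = Σ_{k ≥ 1} ⌊n / p^k⌋. For p = 17, n = 1207, the terms are:
  ⌊1207/17^1⌋ = ⌊1207/17⌋ = 71
  ⌊1207/17^2⌋ = ⌊1207/289⌋ = 4
(the next term ⌊1207/17^3⌋ = 0, terminating the sum). Summing: v_17(1207!) = 71 + 4 = 75.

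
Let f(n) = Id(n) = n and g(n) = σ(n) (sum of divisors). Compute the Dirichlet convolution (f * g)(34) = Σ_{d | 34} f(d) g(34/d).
(Id * σ)(34) = 175

Divisors of 34: [1, 2, 17, 34]. For each d | 34:
  d = 1: Id(1) · σ(34/1) = 1 · 54 = 54
  d = 2: Id(2) · σ(34/2) = 2 · 18 = 36
  d = 17: Id(17) · σ(34/17) = 17 · 3 = 51
  d = 34: Id(34) · σ(34/34) = 34 · 1 = 34
Summing: (Id * σ)(34) = 54 + 36 + 51 + 34 = 175.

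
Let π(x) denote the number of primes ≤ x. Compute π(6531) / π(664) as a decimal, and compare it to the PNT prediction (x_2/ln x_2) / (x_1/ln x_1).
π(6531)/π(664) = 844/121 ≈ 6.9752;  PNT prediction ≈ 7.2762.

π(664) = 121 and π(6531) = 844, so π(6531)/π(664) ≈ 6.9752. The PNT-predicted ratio is (6531/ln(6531)) / (664/ln(664)) ≈ 7.2762. The two agree to within a few percent, as expected.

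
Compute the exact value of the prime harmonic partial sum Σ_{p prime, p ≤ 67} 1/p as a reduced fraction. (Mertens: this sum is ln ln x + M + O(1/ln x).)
Σ 1/p = 13585328068403621603022853/7858321551080267055879090

π(67) = 19, so the primes ≤ 67 are [2, 3, 5, 7, 11, 13, 17, 19, 23, 29, 31, 37, 41, 43, 47, 53, 59, 61, 67]. Summing 1/p over these primes: 13585328068403621603022853/7858321551080267055879090 ≈ 1.7288. Mertens estimate ln ln(67) + 0.2615 ≈ 1.6977.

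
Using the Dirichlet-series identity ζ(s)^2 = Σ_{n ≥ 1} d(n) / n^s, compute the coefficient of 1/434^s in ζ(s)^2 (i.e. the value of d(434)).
d(434) = 8

ζ(s)^2 = (Σ 1/m^s)(Σ 1/k^s). The coefficient of 1/n^s in the product is the number of ordered pairs (m, k) with mk = n, which equals d(n). For n = 434, divisors are [1, 2, 7, 14, 31, 62, 217, 434], so d(434) = 8.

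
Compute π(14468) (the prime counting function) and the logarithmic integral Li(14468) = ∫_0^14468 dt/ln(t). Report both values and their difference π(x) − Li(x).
π(14468) = 1696;  Li(14468) ≈ 1721.20;  π(x) − Li(x) ≈ -25.20.

Direct count of primes ≤ 14468 gives π(14468) = 1696. Numerical evaluation of the logarithmic integral gives Li(14468) ≈ 1721.20. The difference π(x) − Li(x) ≈ -25.20 is typically negative for small/moderate x (Li(x) overestimates), though Littlewood's theorem shows this sign changes infinitely often.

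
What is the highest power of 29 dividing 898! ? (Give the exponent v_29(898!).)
v_29(898!) = 31

Legendre's formula: v_p(n!) = Σ_{k ≥ 1} ⌊n / p^k⌋. For p = 29, n = 898, the terms are:
  ⌊898/29^1⌋ = ⌊898/29⌋ = 30
  ⌊898/29^2⌋ = ⌊898/841⌋ = 1
(the next term ⌊898/29^3⌋ = 0, terminating the sum). Summing: v_29(898!) = 30 + 1 = 31.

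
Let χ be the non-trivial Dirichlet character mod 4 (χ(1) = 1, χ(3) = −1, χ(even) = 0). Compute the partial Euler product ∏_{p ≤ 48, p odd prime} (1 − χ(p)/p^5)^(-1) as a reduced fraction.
∏ = 7508883803148623376075754946450365737429310788606076172798130278074505/7537845509642297199917174706861149114875564283464393121061743521431552

The odd primes p ≤ 48 are [3, 5, 7, 11, 13, 17, 19, 23, 29, 31, 37, 41, 43, 47]. For each, χ(p) = 1 if p ≡ 1 mod 4, χ(p) = −1 if p ≡ 3 mod 4. Taking (1 − χ(p)/p^5)^(-1) = p^5/(p^5 − χ(p)): (1 − (-1)/3^5)^(-1) · (1 − (1)/5^5)^(-1) · (1 − (-1)/7^5)^(-1) · (1 − (-1)/11^5)^(-1) · (1 − (1)/13^5)^(-1) · (1 − (1)/17^5)^(-1) · (1 − (-1)/19^5)^(-1) · (1 − (-1)/23^5)^(-1) · (1 − (1)/29^5)^(-1) · (1 − (-1)/31^5)^(-1) · (1 − (1)/37^5)^(-1) · (1 − (1)/41^5)^(-1) · (1 − (-1)/43^5)^(-1) · (1 − (-1)/47^5)^(-1) = 7508883803148623376075754946450365737429310788606076172798130278074505/7537845509642297199917174706861149114875564283464393121061743521431552.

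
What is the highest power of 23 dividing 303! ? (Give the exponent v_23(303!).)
v_23(303!) = 13

Legendre's formula: v_p(n!) = Σ_{k ≥ 1} ⌊n / p^k⌋. For p = 23, n = 303, the terms are:
  ⌊303/23^1⌋ = ⌊303/23⌋ = 13
(the next term ⌊303/23^2⌋ = 0, terminating the sum). Summing: v_23(303!) = 13 = 13.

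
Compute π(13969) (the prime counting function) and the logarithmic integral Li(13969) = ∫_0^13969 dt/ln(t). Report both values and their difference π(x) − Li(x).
π(13969) = 1650;  Li(13969) ≈ 1669.01;  π(x) − Li(x) ≈ -19.01.

Direct count of primes ≤ 13969 gives π(13969) = 1650. Numerical evaluation of the logarithmic integral gives Li(13969) ≈ 1669.01. The difference π(x) − Li(x) ≈ -19.01 is typically negative for small/moderate x (Li(x) overestimates), though Littlewood's theorem shows this sign changes infinitely often.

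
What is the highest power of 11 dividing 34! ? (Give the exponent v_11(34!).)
v_11(34!) = 3

Legendre's formula: v_p(n!) = Σ_{k ≥ 1} ⌊n / p^k⌋. For p = 11, n = 34, the terms are:
  ⌊34/11^1⌋ = ⌊34/11⌋ = 3
(the next term ⌊34/11^2⌋ = 0, terminating the sum). Summing: v_11(34!) = 3 = 3.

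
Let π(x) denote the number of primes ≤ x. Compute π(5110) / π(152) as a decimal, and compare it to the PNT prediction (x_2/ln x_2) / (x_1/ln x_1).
π(5110)/π(152) = 683/36 ≈ 18.9722;  PNT prediction ≈ 19.7793.

π(152) = 36 and π(5110) = 683, so π(5110)/π(152) ≈ 18.9722. The PNT-predicted ratio is (5110/ln(5110)) / (152/ln(152)) ≈ 19.7793. The two agree to within a few percent, as expected.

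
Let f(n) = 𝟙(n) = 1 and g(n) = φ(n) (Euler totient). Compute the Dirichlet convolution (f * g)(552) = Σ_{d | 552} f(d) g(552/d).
(𝟙 * φ)(552) = 552

Divisors of 552: [1, 2, 3, 4, 6, 8, 12, 23, 24, 46, 69, 92, 138, 184, 276, 552]. For each d | 552:
  d = 1: 𝟙(1) · φ(552/1) = 1 · 176 = 176
  d = 2: 𝟙(2) · φ(552/2) = 1 · 88 = 88
  d = 3: 𝟙(3) · φ(552/3) = 1 · 88 = 88
  d = 4: 𝟙(4) · φ(552/4) = 1 · 44 = 44
  d = 6: 𝟙(6) · φ(552/6) = 1 · 44 = 44
  d = 8: 𝟙(8) · φ(552/8) = 1 · 44 = 44
  d = 12: 𝟙(12) · φ(552/12) = 1 · 22 = 22
  d = 23: 𝟙(23) · φ(552/23) = 1 · 8 = 8
  d = 24: 𝟙(24) · φ(552/24) = 1 · 22 = 22
  d = 46: 𝟙(46) · φ(552/46) = 1 · 4 = 4
  d = 69: 𝟙(69) · φ(552/69) = 1 · 4 = 4
  d = 92: 𝟙(92) · φ(552/92) = 1 · 2 = 2
  d = 138: 𝟙(138) · φ(552/138) = 1 · 2 = 2
  d = 184: 𝟙(184) · φ(552/184) = 1 · 2 = 2
  d = 276: 𝟙(276) · φ(552/276) = 1 · 1 = 1
  d = 552: 𝟙(552) · φ(552/552) = 1 · 1 = 1
Summing: (𝟙 * φ)(552) = 176 + 88 + 88 + 44 + 44 + 44 + 22 + 8 + 22 + 4 + 4 + 2 + 2 + 2 + 1 + 1 = 552.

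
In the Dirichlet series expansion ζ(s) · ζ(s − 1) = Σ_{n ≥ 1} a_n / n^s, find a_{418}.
σ(418) = 720

In the product (Σ m^0/m^s)(Σ k / k^s) = Σ (Σ_{d | n} d) / n^s, the coefficient of 1/n^s is σ(n) = Σ_{d | n} d. For n = 418, divisors are [1, 2, 11, 19, 22, 38, 209, 418]; summing: σ(418) = 720.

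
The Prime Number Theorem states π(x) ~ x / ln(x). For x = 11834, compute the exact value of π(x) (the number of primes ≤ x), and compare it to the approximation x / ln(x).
π(11834) = 1420;  x/ln(x) ≈ 1261.79;  relative error ≈ 11.14%.

Directly count primes up to 11834: π(11834) = 1420. The PNT approximation gives 11834/ln(11834) ≈ 11834/9.37873 ≈ 1261.79. Relative error (π(x) − x/ln(x)) / π(x) ≈ 11.14%; the approximation is known to undercount slightly (Li(x) is a better estimate).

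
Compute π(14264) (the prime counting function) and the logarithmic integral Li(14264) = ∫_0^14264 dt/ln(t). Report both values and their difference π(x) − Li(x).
π(14264) = 1675;  Li(14264) ≈ 1699.88;  π(x) − Li(x) ≈ -24.88.

Direct count of primes ≤ 14264 gives π(14264) = 1675. Numerical evaluation of the logarithmic integral gives Li(14264) ≈ 1699.88. The difference π(x) − Li(x) ≈ -24.88 is typically negative for small/moderate x (Li(x) overestimates), though Littlewood's theorem shows this sign changes infinitely often.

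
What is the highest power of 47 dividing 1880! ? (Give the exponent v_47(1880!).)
v_47(1880!) = 40

Legendre's formula: v_p(n!) = Σ_{k ≥ 1} ⌊n / p^k⌋. For p = 47, n = 1880, the terms are:
  ⌊1880/47^1⌋ = ⌊1880/47⌋ = 40
(the next term ⌊1880/47^2⌋ = 0, terminating the sum). Summing: v_47(1880!) = 40 = 40.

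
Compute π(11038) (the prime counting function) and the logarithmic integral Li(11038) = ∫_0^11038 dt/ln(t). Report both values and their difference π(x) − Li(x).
π(11038) = 1337;  Li(11038) ≈ 1358.23;  π(x) − Li(x) ≈ -21.23.

Direct count of primes ≤ 11038 gives π(11038) = 1337. Numerical evaluation of the logarithmic integral gives Li(11038) ≈ 1358.23. The difference π(x) − Li(x) ≈ -21.23 is typically negative for small/moderate x (Li(x) overestimates), though Littlewood's theorem shows this sign changes infinitely often.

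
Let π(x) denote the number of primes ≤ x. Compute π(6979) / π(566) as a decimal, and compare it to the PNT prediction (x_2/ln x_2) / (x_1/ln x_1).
π(6979)/π(566) = 897/103 ≈ 8.7087;  PNT prediction ≈ 8.8307.

π(566) = 103 and π(6979) = 897, so π(6979)/π(566) ≈ 8.7087. The PNT-predicted ratio is (6979/ln(6979)) / (566/ln(566)) ≈ 8.8307. The two agree to within a few percent, as expected.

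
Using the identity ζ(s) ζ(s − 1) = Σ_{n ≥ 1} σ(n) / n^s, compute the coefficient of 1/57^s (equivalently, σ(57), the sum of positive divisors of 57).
σ(57) = 80

In the product (Σ m^0/m^s)(Σ k / k^s) = Σ (Σ_{d | n} d) / n^s, the coefficient of 1/n^s is σ(n) = Σ_{d | n} d. For n = 57, divisors are [1, 3, 19, 57]; summing: σ(57) = 80.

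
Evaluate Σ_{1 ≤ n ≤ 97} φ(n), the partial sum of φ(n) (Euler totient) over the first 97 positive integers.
Σ_{n ≤ 97} φ(n) = 2902

Compute φ(n) for each 1 ≤ n ≤ 97: φ(1) = 1, φ(2) = 1, φ(3) = 2, φ(4) = 2, φ(5) = 4, φ(6) = 2, φ(7) = 6, φ(8) = 4, φ(9) = 6, φ(10) = 4, φ(11) = 10, φ(12) = 4, φ(13) = 12, φ(14) = 6, φ(15) = 8, φ(16) = 8, φ(17) = 16, φ(18) = 6, φ(19) = 18, φ(20) = 8, φ(21) = 12, φ(22) = 10, φ(23) = 22, φ(24) = 8, φ(25) = 20, φ(26) = 12, φ(27) = 18, φ(28) = 12, φ(29) = 28, φ(30) = 8, φ(31) = 30, φ(32) = 16, φ(33) = 20, φ(34) = 16, φ(35) = 24, φ(36) = 12, φ(37) = 36, φ(38) = 18, φ(39) = 24, φ(40) = 16, φ(41) = 40, φ(42) = 12, φ(43) = 42, φ(44) = 20, φ(45) = 24, φ(46) = 22, φ(47) = 46, φ(48) = 16, φ(49) = 42, φ(50) = 20, φ(51) = 32, φ(52) = 24, φ(53) = 52, φ(54) = 18, φ(55) = 40, φ(56) = 24, φ(57) = 36, φ(58) = 28, φ(59) = 58, φ(60) = 16, φ(61) = 60, φ(62) = 30, φ(63) = 36, φ(64) = 32, φ(65) = 48, φ(66) = 20, φ(67) = 66, φ(68) = 32, φ(69) = 44, φ(70) = 24, φ(71) = 70, φ(72) = 24, φ(73) = 72, φ(74) = 36, φ(75) = 40, φ(76) = 36, φ(77) = 60, φ(78) = 24, φ(79) = 78, φ(80) = 32, φ(81) = 54, φ(82) = 40, φ(83) = 82, φ(84) = 24, φ(85) = 64, φ(86) = 42, φ(87) = 56, φ(88) = 40, φ(89) = 88, φ(90) = 24, φ(91) = 72, φ(92) = 44, φ(93) = 60, φ(94) = 46, φ(95) = 72, φ(96) = 32, φ(97) = 96. Summing all 97 values: 2902. (Average order: Σ_{n ≤ x} φ(n) ~ (3/π²) x². For x = 97, (3/π²)·97² ≈ 2859.99.)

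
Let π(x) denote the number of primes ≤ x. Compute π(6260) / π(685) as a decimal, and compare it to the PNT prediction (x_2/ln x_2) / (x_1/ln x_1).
π(6260)/π(685) = 813/124 ≈ 6.5565;  PNT prediction ≈ 6.8258.

π(685) = 124 and π(6260) = 813, so π(6260)/π(685) ≈ 6.5565. The PNT-predicted ratio is (6260/ln(6260)) / (685/ln(685)) ≈ 6.8258. The two agree to within a few percent, as expected.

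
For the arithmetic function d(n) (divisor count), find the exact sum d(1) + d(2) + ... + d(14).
Σ_{n ≤ 14} d(n) = 41

Compute d(n) for each 1 ≤ n ≤ 14: d(1) = 1, d(2) = 2, d(3) = 2, d(4) = 3, d(5) = 2, d(6) = 4, d(7) = 2, d(8) = 4, d(9) = 3, d(10) = 4, d(11) = 2, d(12) = 6, d(13) = 2, d(14) = 4. Summing all 14 values: 41. (Dirichlet's divisor formula: Σ_{n ≤ x} d(n) = x ln(x) + (2γ − 1) x + O(√x). For x = 14, the asymptotic estimate is ≈ 39.11.)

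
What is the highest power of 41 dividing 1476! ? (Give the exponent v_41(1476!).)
v_41(1476!) = 36

Legendre's formula: v_p(n!) = Σ_{k ≥ 1} ⌊n / p^k⌋. For p = 41, n = 1476, the terms are:
  ⌊1476/41^1⌋ = ⌊1476/41⌋ = 36
(the next term ⌊1476/41^2⌋ = 0, terminating the sum). Summing: v_41(1476!) = 36 = 36.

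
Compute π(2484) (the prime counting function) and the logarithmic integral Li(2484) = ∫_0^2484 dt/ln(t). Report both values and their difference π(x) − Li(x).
π(2484) = 367;  Li(2484) ≈ 377.56;  π(x) − Li(x) ≈ -10.56.

Direct count of primes ≤ 2484 gives π(2484) = 367. Numerical evaluation of the logarithmic integral gives Li(2484) ≈ 377.56. The difference π(x) − Li(x) ≈ -10.56 is typically negative for small/moderate x (Li(x) overestimates), though Littlewood's theorem shows this sign changes infinitely often.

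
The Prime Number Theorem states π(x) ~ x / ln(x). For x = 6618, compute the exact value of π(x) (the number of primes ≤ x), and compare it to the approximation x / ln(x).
π(6618) = 854;  x/ln(x) ≈ 752.26;  relative error ≈ 11.91%.

Directly count primes up to 6618: π(6618) = 854. The PNT approximation gives 6618/ln(6618) ≈ 6618/8.79755 ≈ 752.26. Relative error (π(x) − x/ln(x)) / π(x) ≈ 11.91%; the approximation is known to undercount slightly (Li(x) is a better estimate).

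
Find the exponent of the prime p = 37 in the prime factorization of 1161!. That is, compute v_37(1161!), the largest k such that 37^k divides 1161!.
v_37(1161!) = 31

Legendre's formula: v_p(n!) = Σ_{k ≥ 1} ⌊n / p^k⌋. For p = 37, n = 1161, the terms are:
  ⌊1161/37^1⌋ = ⌊1161/37⌋ = 31
(the next term ⌊1161/37^2⌋ = 0, terminating the sum). Summing: v_37(1161!) = 31 = 31.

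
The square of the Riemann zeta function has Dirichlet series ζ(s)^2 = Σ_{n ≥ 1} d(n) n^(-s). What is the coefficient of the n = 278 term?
d(278) = 4

ζ(s)^2 = (Σ 1/m^s)(Σ 1/k^s). The coefficient of 1/n^s in the product is the number of ordered pairs (m, k) with mk = n, which equals d(n). For n = 278, divisors are [1, 2, 139, 278], so d(278) = 4.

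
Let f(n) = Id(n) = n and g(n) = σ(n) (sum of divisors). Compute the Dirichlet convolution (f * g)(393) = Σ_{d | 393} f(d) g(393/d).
(Id * σ)(393) = 1841

Divisors of 393: [1, 3, 131, 393]. For each d | 393:
  d = 1: Id(1) · σ(393/1) = 1 · 528 = 528
  d = 3: Id(3) · σ(393/3) = 3 · 132 = 396
  d = 131: Id(131) · σ(393/131) = 131 · 4 = 524
  d = 393: Id(393) · σ(393/393) = 393 · 1 = 393
Summing: (Id * σ)(393) = 528 + 396 + 524 + 393 = 1841.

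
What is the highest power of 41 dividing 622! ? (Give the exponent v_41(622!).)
v_41(622!) = 15

Legendre's formula: v_p(n!) = Σ_{k ≥ 1} ⌊n / p^k⌋. For p = 41, n = 622, the terms are:
  ⌊622/41^1⌋ = ⌊622/41⌋ = 15
(the next term ⌊622/41^2⌋ = 0, terminating the sum). Summing: v_41(622!) = 15 = 15.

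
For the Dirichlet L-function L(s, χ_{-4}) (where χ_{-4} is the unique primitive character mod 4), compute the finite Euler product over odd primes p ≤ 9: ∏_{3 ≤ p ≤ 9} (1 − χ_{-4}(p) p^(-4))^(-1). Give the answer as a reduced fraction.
∏ = 40516875/40968512

The odd primes p ≤ 9 are [3, 5, 7]. For each, χ(p) = 1 if p ≡ 1 mod 4, χ(p) = −1 if p ≡ 3 mod 4. Taking (1 − χ(p)/p^4)^(-1) = p^4/(p^4 − χ(p)): (1 − (-1)/3^4)^(-1) · (1 − (1)/5^4)^(-1) · (1 − (-1)/7^4)^(-1) = 40516875/40968512.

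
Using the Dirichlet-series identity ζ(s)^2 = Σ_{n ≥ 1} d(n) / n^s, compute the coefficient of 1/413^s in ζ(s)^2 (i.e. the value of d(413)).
d(413) = 4

ζ(s)^2 = (Σ 1/m^s)(Σ 1/k^s). The coefficient of 1/n^s in the product is the number of ordered pairs (m, k) with mk = n, which equals d(n). For n = 413, divisors are [1, 7, 59, 413], so d(413) = 4.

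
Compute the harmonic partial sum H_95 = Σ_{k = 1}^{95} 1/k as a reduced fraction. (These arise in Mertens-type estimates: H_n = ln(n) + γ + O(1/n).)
H_95 = 3691835092344109255246562280652279367381/718766754945489455304472257065075294400

Direct summation: H_95 = 1 + 1/2 + ... + 1/95. The least common denominator is lcm(1, ..., 95) = 718766754945489455304472257065075294400; over this denominator the numerator is 718766754945489455304472257065075294400 + 359383377472744727652236128532537647200 + 239588918315163151768157419021691764800 + 179691688736372363826118064266268823600 + 143753350989097891060894451413015058880 + 119794459157581575884078709510845882400 + 102680964992212779329210322437867899200 + 89845844368186181913059032133134411800 + 79862972771721050589385806340563921600 + 71876675494548945530447225706507529440 + 65342432267771768664042932460461390400 + 59897229578790787942039354755422941200 + 55289750380422265792651712081928868800 + 51340482496106389664605161218933949600 + 47917783663032630353631483804338352960 + 44922922184093090956529516066567205900 + 42280397349734673841439544533239723200 + 39931486385860525294692903170281960800 + 37829829207657339752866960898161857600 + 35938337747274472765223612853253764720 + 34226988330737593109736774145955966400 + 32671216133885884332021466230230695200 + 31250728475890845882803141611525012800 + 29948614789395393971019677377711470600 + 28750670197819578212178890282603011776 + 27644875190211132896325856040964434400 + 26620990923907016863128602113521307200 + 25670241248053194832302580609466974800 + 24785060515361705355326629553968113600 + 23958891831516315176815741902169176480 + 23186024353080305009821685711776622400 + 22461461092046545478264758033283602950 + 21780810755923922888014310820153796800 + 21140198674867336920719772266619861600 + 20536192998442555865842064487573579840 + 19965743192930262647346451585140980400 + 19426128512040255548769520461218251200 + 18914914603828669876433480449080928800 + 18429916793474088597550570693976289600 + 17969168873637236382611806426626882360 + 17530896462085108665962737977196958400 + 17113494165368796554868387072977983200 + 16715505928964871053592378071280820800 + 16335608066942942166010733115115347600 + 15972594554344210117877161268112784320 + 15625364237945422941401570805762506400 + 15292909679691265006478133129044155200 + 14974307394697696985509838688855735300 + 14668709284601825618458617491123985600 + 14375335098909789106089445141301505888 + 14093465783244891280479848177746574400 + 13822437595105566448162928020482217200 + 13561636885763951986876835038963684800 + 13310495461953508431564301056760653600 + 13068486453554353732808586492092278080 + 12835120624026597416151290304733487400 + 12609943069219113250955653632720619200 + 12392530257680852677663314776984056800 + 12182487371957448394991055204492801600 + 11979445915758157588407870951084588240 + 11783061556483433693515938640411070400 + 11593012176540152504910842855888311200 + 11408996110245864369912258048651988800 + 11230730546023272739132379016641801475 + 11057950076084453158530342416385773760 + 10890405377961961444007155410076898400 + 10727862014111782914992123239777243200 + 10570099337433668460359886133309930800 + 10416909491963615294267713870508337600 + 10268096499221277932921032243786789920 + 10123475421767457116964397986832046400 + 9982871596465131323673225792570490200 + 9846119930760129524718798041987332800 + 9713064256020127774384760230609125600 + 9583556732606526070726296760867670592 + 9457457301914334938216740224540464400 + 9334633181110252666291847494351627200 + 9214958396737044298775285346988144800 + 9098313353740372851955345026140193600 + 8984584436818618191305903213313441180 + 8873663641302338954376200704507102400 + 8765448231042554332981368988598479200 + 8659840421029993437403280205603316800 + 8556747082684398277434193536488991600 + 8456079469946934768287908906647944640 + 8357752964482435526796189035640410400 + 8261686838453901785108876517989371200 + 8167804033471471083005366557557673800 + 8076030954443701744994070304101969600 + 7986297277172105058938580634056392160 + 7898535768631752256093101725989838400 + 7812682118972711470700785402881253200 + 7728674784360101669940561903925540800 + 7646454839845632503239066564522077600 + 7565965841531467950573392179632371520 = 3691835092344109255246562280652279367381, so H_95 = 3691835092344109255246562280652279367381/718766754945489455304472257065075294400 (already in lowest terms) ≈ 5.13635. (The PNT-adjacent estimate ln(95) + γ ≈ 5.13109 matches within O(1/n).)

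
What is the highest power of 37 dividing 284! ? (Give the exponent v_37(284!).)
v_37(284!) = 7

Legendre's formula: v_p(n!) = Σ_{k ≥ 1} ⌊n / p^k⌋. For p = 37, n = 284, the terms are:
  ⌊284/37^1⌋ = ⌊284/37⌋ = 7
(the next term ⌊284/37^2⌋ = 0, terminating the sum). Summing: v_37(284!) = 7 = 7.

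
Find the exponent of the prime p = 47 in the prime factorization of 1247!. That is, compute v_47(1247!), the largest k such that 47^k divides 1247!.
v_47(1247!) = 26

Legendre's formula: v_p(n!) = Σ_{k ≥ 1} ⌊n / p^k⌋. For p = 47, n = 1247, the terms are:
  ⌊1247/47^1⌋ = ⌊1247/47⌋ = 26
(the next term ⌊1247/47^2⌋ = 0, terminating the sum). Summing: v_47(1247!) = 26 = 26.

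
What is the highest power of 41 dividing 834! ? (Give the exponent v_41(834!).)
v_41(834!) = 20

Legendre's formula: v_p(n!) = Σ_{k ≥ 1} ⌊n / p^k⌋. For p = 41, n = 834, the terms are:
  ⌊834/41^1⌋ = ⌊834/41⌋ = 20
(the next term ⌊834/41^2⌋ = 0, terminating the sum). Summing: v_41(834!) = 20 = 20.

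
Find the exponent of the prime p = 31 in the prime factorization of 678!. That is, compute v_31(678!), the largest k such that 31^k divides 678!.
v_31(678!) = 21

Legendre's formula: v_p(n!) = Σ_{k ≥ 1} ⌊n / p^k⌋. For p = 31, n = 678, the terms are:
  ⌊678/31^1⌋ = ⌊678/31⌋ = 21
(the next term ⌊678/31^2⌋ = 0, terminating the sum). Summing: v_31(678!) = 21 = 21.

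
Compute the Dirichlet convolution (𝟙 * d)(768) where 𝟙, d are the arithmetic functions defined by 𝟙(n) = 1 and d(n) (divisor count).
(𝟙 * d)(768) = 135

Divisors of 768: [1, 2, 3, 4, 6, 8, 12, 16, 24, 32, 48, 64, 96, 128, 192, 256, 384, 768]. For each d | 768:
  d = 1: 𝟙(1) · d(768/1) = 1 · 18 = 18
  d = 2: 𝟙(2) · d(768/2) = 1 · 16 = 16
  d = 3: 𝟙(3) · d(768/3) = 1 · 9 = 9
  d = 4: 𝟙(4) · d(768/4) = 1 · 14 = 14
  d = 6: 𝟙(6) · d(768/6) = 1 · 8 = 8
  d = 8: 𝟙(8) · d(768/8) = 1 · 12 = 12
  d = 12: 𝟙(12) · d(768/12) = 1 · 7 = 7
  d = 16: 𝟙(16) · d(768/16) = 1 · 10 = 10
  d = 24: 𝟙(24) · d(768/24) = 1 · 6 = 6
  d = 32: 𝟙(32) · d(768/32) = 1 · 8 = 8
  d = 48: 𝟙(48) · d(768/48) = 1 · 5 = 5
  d = 64: 𝟙(64) · d(768/64) = 1 · 6 = 6
  d = 96: 𝟙(96) · d(768/96) = 1 · 4 = 4
  d = 128: 𝟙(128) · d(768/128) = 1 · 4 = 4
  d = 192: 𝟙(192) · d(768/192) = 1 · 3 = 3
  d = 256: 𝟙(256) · d(768/256) = 1 · 2 = 2
  d = 384: 𝟙(384) · d(768/384) = 1 · 2 = 2
  d = 768: 𝟙(768) · d(768/768) = 1 · 1 = 1
Summing: (𝟙 * d)(768) = 18 + 16 + 9 + 14 + 8 + 12 + 7 + 10 + 6 + 8 + 5 + 6 + 4 + 4 + 3 + 2 + 2 + 1 = 135.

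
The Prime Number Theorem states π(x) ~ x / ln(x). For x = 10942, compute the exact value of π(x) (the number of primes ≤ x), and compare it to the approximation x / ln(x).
π(10942) = 1329;  x/ln(x) ≈ 1176.51;  relative error ≈ 11.47%.

Directly count primes up to 10942: π(10942) = 1329. The PNT approximation gives 10942/ln(10942) ≈ 10942/9.30036 ≈ 1176.51. Relative error (π(x) − x/ln(x)) / π(x) ≈ 11.47%; the approximation is known to undercount slightly (Li(x) is a better estimate).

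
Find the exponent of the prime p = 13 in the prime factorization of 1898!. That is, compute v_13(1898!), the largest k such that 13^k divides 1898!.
v_13(1898!) = 157

Legendre's formula: v_p(n!) = Σ_{k ≥ 1} ⌊n / p^k⌋. For p = 13, n = 1898, the terms are:
  ⌊1898/13^1⌋ = ⌊1898/13⌋ = 146
  ⌊1898/13^2⌋ = ⌊1898/169⌋ = 11
(the next term ⌊1898/13^3⌋ = 0, terminating the sum). Summing: v_13(1898!) = 146 + 11 = 157.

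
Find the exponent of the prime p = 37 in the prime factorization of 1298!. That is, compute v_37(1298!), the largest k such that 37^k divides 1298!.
v_37(1298!) = 35

Legendre's formula: v_p(n!) = Σ_{k ≥ 1} ⌊n / p^k⌋. For p = 37, n = 1298, the terms are:
  ⌊1298/37^1⌋ = ⌊1298/37⌋ = 35
(the next term ⌊1298/37^2⌋ = 0, terminating the sum). Summing: v_37(1298!) = 35 = 35.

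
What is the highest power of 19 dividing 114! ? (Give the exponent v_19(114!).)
v_19(114!) = 6

Legendre's formula: v_p(n!) = Σ_{k ≥ 1} ⌊n / p^k⌋. For p = 19, n = 114, the terms are:
  ⌊114/19^1⌋ = ⌊114/19⌋ = 6
(the next term ⌊114/19^2⌋ = 0, terminating the sum). Summing: v_19(114!) = 6 = 6.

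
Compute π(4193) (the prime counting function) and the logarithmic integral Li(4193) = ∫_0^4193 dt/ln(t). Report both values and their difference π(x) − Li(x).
π(4193) = 574;  Li(4193) ≈ 588.57;  π(x) − Li(x) ≈ -14.57.

Direct count of primes ≤ 4193 gives π(4193) = 574. Numerical evaluation of the logarithmic integral gives Li(4193) ≈ 588.57. The difference π(x) − Li(x) ≈ -14.57 is typically negative for small/moderate x (Li(x) overestimates), though Littlewood's theorem shows this sign changes infinitely often.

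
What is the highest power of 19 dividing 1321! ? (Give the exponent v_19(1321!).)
v_19(1321!) = 72

Legendre's formula: v_p(n!) = Σ_{k ≥ 1} ⌊n / p^k⌋. For p = 19, n = 1321, the terms are:
  ⌊1321/19^1⌋ = ⌊1321/19⌋ = 69
  ⌊1321/19^2⌋ = ⌊1321/361⌋ = 3
(the next term ⌊1321/19^3⌋ = 0, terminating the sum). Summing: v_19(1321!) = 69 + 3 = 72.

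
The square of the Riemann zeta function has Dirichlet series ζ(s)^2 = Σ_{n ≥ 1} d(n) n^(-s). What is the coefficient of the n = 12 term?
d(12) = 6

ζ(s)^2 = (Σ 1/m^s)(Σ 1/k^s). The coefficient of 1/n^s in the product is the number of ordered pairs (m, k) with mk = n, which equals d(n). For n = 12, divisors are [1, 2, 3, 4, 6, 12], so d(12) = 6.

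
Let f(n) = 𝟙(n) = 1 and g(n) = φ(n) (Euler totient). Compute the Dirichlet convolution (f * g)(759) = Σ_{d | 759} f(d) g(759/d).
(𝟙 * φ)(759) = 759

Divisors of 759: [1, 3, 11, 23, 33, 69, 253, 759]. For each d | 759:
  d = 1: 𝟙(1) · φ(759/1) = 1 · 440 = 440
  d = 3: 𝟙(3) · φ(759/3) = 1 · 220 = 220
  d = 11: 𝟙(11) · φ(759/11) = 1 · 44 = 44
  d = 23: 𝟙(23) · φ(759/23) = 1 · 20 = 20
  d = 33: 𝟙(33) · φ(759/33) = 1 · 22 = 22
  d = 69: 𝟙(69) · φ(759/69) = 1 · 10 = 10
  d = 253: 𝟙(253) · φ(759/253) = 1 · 2 = 2
  d = 759: 𝟙(759) · φ(759/759) = 1 · 1 = 1
Summing: (𝟙 * φ)(759) = 440 + 220 + 44 + 20 + 22 + 10 + 2 + 1 = 759.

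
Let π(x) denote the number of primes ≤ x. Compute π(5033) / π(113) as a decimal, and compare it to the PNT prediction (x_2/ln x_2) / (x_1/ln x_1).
π(5033)/π(113) = 674/30 ≈ 22.4667;  PNT prediction ≈ 24.7023.

π(113) = 30 and π(5033) = 674, so π(5033)/π(113) ≈ 22.4667. The PNT-predicted ratio is (5033/ln(5033)) / (113/ln(113)) ≈ 24.7023. The two agree to within a few percent, as expected.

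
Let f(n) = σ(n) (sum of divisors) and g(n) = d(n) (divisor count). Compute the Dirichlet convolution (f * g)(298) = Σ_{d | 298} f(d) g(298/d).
(σ * d)(298) = 760

Divisors of 298: [1, 2, 149, 298]. For each d | 298:
  d = 1: σ(1) · d(298/1) = 1 · 4 = 4
  d = 2: σ(2) · d(298/2) = 3 · 2 = 6
  d = 149: σ(149) · d(298/149) = 150 · 2 = 300
  d = 298: σ(298) · d(298/298) = 450 · 1 = 450
Summing: (σ * d)(298) = 4 + 6 + 300 + 450 = 760.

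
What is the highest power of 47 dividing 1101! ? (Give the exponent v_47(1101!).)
v_47(1101!) = 23

Legendre's formula: v_p(n!) = Σ_{k ≥ 1} ⌊n / p^k⌋. For p = 47, n = 1101, the terms are:
  ⌊1101/47^1⌋ = ⌊1101/47⌋ = 23
(the next term ⌊1101/47^2⌋ = 0, terminating the sum). Summing: v_47(1101!) = 23 = 23.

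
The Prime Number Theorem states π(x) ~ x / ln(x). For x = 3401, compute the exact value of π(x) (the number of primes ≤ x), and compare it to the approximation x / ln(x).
π(3401) = 478;  x/ln(x) ≈ 418.23;  relative error ≈ 12.50%.

Directly count primes up to 3401: π(3401) = 478. The PNT approximation gives 3401/ln(3401) ≈ 3401/8.13182 ≈ 418.23. Relative error (π(x) − x/ln(x)) / π(x) ≈ 12.50%; the approximation is known to undercount slightly (Li(x) is a better estimate).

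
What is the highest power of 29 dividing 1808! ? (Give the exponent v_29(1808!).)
v_29(1808!) = 64

Legendre's formula: v_p(n!) = Σ_{k ≥ 1} ⌊n / p^k⌋. For p = 29, n = 1808, the terms are:
  ⌊1808/29^1⌋ = ⌊1808/29⌋ = 62
  ⌊1808/29^2⌋ = ⌊1808/841⌋ = 2
(the next term ⌊1808/29^3⌋ = 0, terminating the sum). Summing: v_29(1808!) = 62 + 2 = 64.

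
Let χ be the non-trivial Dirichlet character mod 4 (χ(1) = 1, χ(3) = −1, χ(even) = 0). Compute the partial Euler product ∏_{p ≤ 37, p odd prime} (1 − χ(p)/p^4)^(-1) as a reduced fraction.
∏ = 36907491853859640421662745584761054387/37320078298954450639637508295357366272

The odd primes p ≤ 37 are [3, 5, 7, 11, 13, 17, 19, 23, 29, 31, 37]. For each, χ(p) = 1 if p ≡ 1 mod 4, χ(p) = −1 if p ≡ 3 mod 4. Taking (1 − χ(p)/p^4)^(-1) = p^4/(p^4 − χ(p)): (1 − (-1)/3^4)^(-1) · (1 − (1)/5^4)^(-1) · (1 − (-1)/7^4)^(-1) · (1 − (-1)/11^4)^(-1) · (1 − (1)/13^4)^(-1) · (1 − (1)/17^4)^(-1) · (1 − (-1)/19^4)^(-1) · (1 − (-1)/23^4)^(-1) · (1 − (1)/29^4)^(-1) · (1 − (-1)/31^4)^(-1) · (1 − (1)/37^4)^(-1) = 36907491853859640421662745584761054387/37320078298954450639637508295357366272.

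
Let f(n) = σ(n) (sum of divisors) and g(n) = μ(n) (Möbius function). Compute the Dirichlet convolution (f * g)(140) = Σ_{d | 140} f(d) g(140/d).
(σ * μ)(140) = 140

Divisors of 140: [1, 2, 4, 5, 7, 10, 14, 20, 28, 35, 70, 140]. For each d | 140:
  d = 1: σ(1) · μ(140/1) = 1 · 0 = 0
  d = 2: σ(2) · μ(140/2) = 3 · -1 = -3
  d = 4: σ(4) · μ(140/4) = 7 · 1 = 7
  d = 5: σ(5) · μ(140/5) = 6 · 0 = 0
  d = 7: σ(7) · μ(140/7) = 8 · 0 = 0
  d = 10: σ(10) · μ(140/10) = 18 · 1 = 18
  d = 14: σ(14) · μ(140/14) = 24 · 1 = 24
  d = 20: σ(20) · μ(140/20) = 42 · -1 = -42
  d = 28: σ(28) · μ(140/28) = 56 · -1 = -56
  d = 35: σ(35) · μ(140/35) = 48 · 0 = 0
  d = 70: σ(70) · μ(140/70) = 144 · -1 = -144
  d = 140: σ(140) · μ(140/140) = 336 · 1 = 336
Summing: (σ * μ)(140) = 0 + -3 + 7 + 0 + 0 + 18 + 24 + -42 + -56 + 0 + -144 + 336 = 140.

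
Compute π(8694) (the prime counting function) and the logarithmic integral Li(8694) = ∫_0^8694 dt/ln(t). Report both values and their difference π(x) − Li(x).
π(8694) = 1083;  Li(8694) ≈ 1103.28;  π(x) − Li(x) ≈ -20.28.

Direct count of primes ≤ 8694 gives π(8694) = 1083. Numerical evaluation of the logarithmic integral gives Li(8694) ≈ 1103.28. The difference π(x) − Li(x) ≈ -20.28 is typically negative for small/moderate x (Li(x) overestimates), though Littlewood's theorem shows this sign changes infinitely often.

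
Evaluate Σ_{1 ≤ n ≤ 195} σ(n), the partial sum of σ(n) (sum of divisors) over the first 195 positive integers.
Σ_{n ≤ 195} σ(n) = 31314

Compute σ(n) for each 1 ≤ n ≤ 195: σ(1) = 1, σ(2) = 3, σ(3) = 4, σ(4) = 7, σ(5) = 6, σ(6) = 12, σ(7) = 8, σ(8) = 15, σ(9) = 13, σ(10) = 18, σ(11) = 12, σ(12) = 28, σ(13) = 14, σ(14) = 24, σ(15) = 24, σ(16) = 31, σ(17) = 18, σ(18) = 39, σ(19) = 20, σ(20) = 42, σ(21) = 32, σ(22) = 36, σ(23) = 24, σ(24) = 60, σ(25) = 31, σ(26) = 42, σ(27) = 40, σ(28) = 56, σ(29) = 30, σ(30) = 72, σ(31) = 32, σ(32) = 63, σ(33) = 48, σ(34) = 54, σ(35) = 48, σ(36) = 91, σ(37) = 38, σ(38) = 60, σ(39) = 56, σ(40) = 90, σ(41) = 42, σ(42) = 96, σ(43) = 44, σ(44) = 84, σ(45) = 78, σ(46) = 72, σ(47) = 48, σ(48) = 124, σ(49) = 57, σ(50) = 93, σ(51) = 72, σ(52) = 98, σ(53) = 54, σ(54) = 120, σ(55) = 72, σ(56) = 120, σ(57) = 80, σ(58) = 90, σ(59) = 60, σ(60) = 168, σ(61) = 62, σ(62) = 96, σ(63) = 104, σ(64) = 127, σ(65) = 84, σ(66) = 144, σ(67) = 68, σ(68) = 126, σ(69) = 96, σ(70) = 144, σ(71) = 72, σ(72) = 195, σ(73) = 74, σ(74) = 114, σ(75) = 124, σ(76) = 140, σ(77) = 96, σ(78) = 168, σ(79) = 80, σ(80) = 186, σ(81) = 121, σ(82) = 126, σ(83) = 84, σ(84) = 224, σ(85) = 108, σ(86) = 132, σ(87) = 120, σ(88) = 180, σ(89) = 90, σ(90) = 234, σ(91) = 112, σ(92) = 168, σ(93) = 128, σ(94) = 144, σ(95) = 120, σ(96) = 252, σ(97) = 98, σ(98) = 171, σ(99) = 156, σ(100) = 217, σ(101) = 102, σ(102) = 216, σ(103) = 104, σ(104) = 210, σ(105) = 192, σ(106) = 162, σ(107) = 108, σ(108) = 280, σ(109) = 110, σ(110) = 216, σ(111) = 152, σ(112) = 248, σ(113) = 114, σ(114) = 240, σ(115) = 144, σ(116) = 210, σ(117) = 182, σ(118) = 180, σ(119) = 144, σ(120) = 360, σ(121) = 133, σ(122) = 186, σ(123) = 168, σ(124) = 224, σ(125) = 156, σ(126) = 312, σ(127) = 128, σ(128) = 255, σ(129) = 176, σ(130) = 252, σ(131) = 132, σ(132) = 336, σ(133) = 160, σ(134) = 204, σ(135) = 240, σ(136) = 270, σ(137) = 138, σ(138) = 288, σ(139) = 140, σ(140) = 336, σ(141) = 192, σ(142) = 216, σ(143) = 168, σ(144) = 403, σ(145) = 180, σ(146) = 222, σ(147) = 228, σ(148) = 266, σ(149) = 150, σ(150) = 372, σ(151) = 152, σ(152) = 300, σ(153) = 234, σ(154) = 288, σ(155) = 192, σ(156) = 392, σ(157) = 158, σ(158) = 240, σ(159) = 216, σ(160) = 378, σ(161) = 192, σ(162) = 363, σ(163) = 164, σ(164) = 294, σ(165) = 288, σ(166) = 252, σ(167) = 168, σ(168) = 480, σ(169) = 183, σ(170) = 324, σ(171) = 260, σ(172) = 308, σ(173) = 174, σ(174) = 360, σ(175) = 248, σ(176) = 372, σ(177) = 240, σ(178) = 270, σ(179) = 180, σ(180) = 546, σ(181) = 182, σ(182) = 336, σ(183) = 248, σ(184) = 360, σ(185) = 228, σ(186) = 384, σ(187) = 216, σ(188) = 336, σ(189) = 320, σ(190) = 360, σ(191) = 192, σ(192) = 508, σ(193) = 194, σ(194) = 294, σ(195) = 336. Summing all 195 values: 31314. (Average order: Σ_{n ≤ x} σ(n) ~ (π²/12) x². For x = 195, (π²/12)·195² ≈ 31274.31.)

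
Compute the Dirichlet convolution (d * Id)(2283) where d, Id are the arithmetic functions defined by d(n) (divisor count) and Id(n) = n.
(d * Id)(2283) = 3815

Divisors of 2283: [1, 3, 761, 2283]. For each d | 2283:
  d = 1: d(1) · Id(2283/1) = 1 · 2283 = 2283
  d = 3: d(3) · Id(2283/3) = 2 · 761 = 1522
  d = 761: d(761) · Id(2283/761) = 2 · 3 = 6
  d = 2283: d(2283) · Id(2283/2283) = 4 · 1 = 4
Summing: (d * Id)(2283) = 2283 + 1522 + 6 + 4 = 3815.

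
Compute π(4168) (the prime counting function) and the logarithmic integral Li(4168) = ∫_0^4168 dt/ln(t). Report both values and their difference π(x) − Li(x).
π(4168) = 573;  Li(4168) ≈ 585.57;  π(x) − Li(x) ≈ -12.57.

Direct count of primes ≤ 4168 gives π(4168) = 573. Numerical evaluation of the logarithmic integral gives Li(4168) ≈ 585.57. The difference π(x) − Li(x) ≈ -12.57 is typically negative for small/moderate x (Li(x) overestimates), though Littlewood's theorem shows this sign changes infinitely often.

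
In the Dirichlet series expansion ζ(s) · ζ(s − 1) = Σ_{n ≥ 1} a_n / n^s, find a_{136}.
σ(136) = 270

In the product (Σ m^0/m^s)(Σ k / k^s) = Σ (Σ_{d | n} d) / n^s, the coefficient of 1/n^s is σ(n) = Σ_{d | n} d. For n = 136, divisors are [1, 2, 4, 8, 17, 34, 68, 136]; summing: σ(136) = 270.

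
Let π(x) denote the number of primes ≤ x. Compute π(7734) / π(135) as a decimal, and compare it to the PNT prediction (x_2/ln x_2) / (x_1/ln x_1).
π(7734)/π(135) = 981/32 ≈ 30.6562;  PNT prediction ≈ 31.3868.

π(135) = 32 and π(7734) = 981, so π(7734)/π(135) ≈ 30.6562. The PNT-predicted ratio is (7734/ln(7734)) / (135/ln(135)) ≈ 31.3868. The two agree to within a few percent, as expected.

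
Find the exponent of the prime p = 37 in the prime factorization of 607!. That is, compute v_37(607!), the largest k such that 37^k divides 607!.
v_37(607!) = 16

Legendre's formula: v_p(n!) = Σ_{k ≥ 1} ⌊n / p^k⌋. For p = 37, n = 607, the terms are:
  ⌊607/37^1⌋ = ⌊607/37⌋ = 16
(the next term ⌊607/37^2⌋ = 0, terminating the sum). Summing: v_37(607!) = 16 = 16.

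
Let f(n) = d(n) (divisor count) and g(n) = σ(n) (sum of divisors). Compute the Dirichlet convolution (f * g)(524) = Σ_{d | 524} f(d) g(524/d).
(d * σ)(524) = 2144

Divisors of 524: [1, 2, 4, 131, 262, 524]. For each d | 524:
  d = 1: d(1) · σ(524/1) = 1 · 924 = 924
  d = 2: d(2) · σ(524/2) = 2 · 396 = 792
  d = 4: d(4) · σ(524/4) = 3 · 132 = 396
  d = 131: d(131) · σ(524/131) = 2 · 7 = 14
  d = 262: d(262) · σ(524/262) = 4 · 3 = 12
  d = 524: d(524) · σ(524/524) = 6 · 1 = 6
Summing: (d * σ)(524) = 924 + 792 + 396 + 14 + 12 + 6 = 2144.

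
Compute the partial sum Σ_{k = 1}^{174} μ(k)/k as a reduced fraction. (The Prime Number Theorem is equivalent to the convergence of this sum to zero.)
Σ μ(k)/k = -291895861671370214401988773976597804369856804354890517841750669749/27764983964554203230141949225149376041830084932479143674493613998285

Values of μ(k) for 1 ≤ k ≤ 174: μ(1) = 1, μ(2) = -1, μ(3) = -1, μ(5) = -1, μ(6) = 1, μ(7) = -1, μ(10) = 1, μ(11) = -1, μ(13) = -1, μ(14) = 1, μ(15) = 1, μ(17) = -1, μ(19) = -1, μ(21) = 1, μ(22) = 1, μ(23) = -1, μ(26) = 1, μ(29) = -1, μ(30) = -1, μ(31) = -1, μ(33) = 1, μ(34) = 1, μ(35) = 1, μ(37) = -1, μ(38) = 1, μ(39) = 1, μ(41) = -1, μ(42) = -1, μ(43) = -1, μ(46) = 1, μ(47) = -1, μ(51) = 1, μ(53) = -1, μ(55) = 1, μ(57) = 1, μ(58) = 1, μ(59) = -1, μ(61) = -1, μ(62) = 1, μ(65) = 1, μ(66) = -1, μ(67) = -1, μ(69) = 1, μ(70) = -1, μ(71) = -1, μ(73) = -1, μ(74) = 1, μ(77) = 1, μ(78) = -1, μ(79) = -1, μ(82) = 1, μ(83) = -1, μ(85) = 1, μ(86) = 1, μ(87) = 1, μ(89) = -1, μ(91) = 1, μ(93) = 1, μ(94) = 1, μ(95) = 1, μ(97) = -1, μ(101) = -1, μ(102) = -1, μ(103) = -1, μ(105) = -1, μ(106) = 1, μ(107) = -1, μ(109) = -1, μ(110) = -1, μ(111) = 1, μ(113) = -1, μ(114) = -1, μ(115) = 1, μ(118) = 1, μ(119) = 1, μ(122) = 1, μ(123) = 1, μ(127) = -1, μ(129) = 1, μ(130) = -1, μ(131) = -1, μ(133) = 1, μ(134) = 1, μ(137) = -1, μ(138) = -1, μ(139) = -1, μ(141) = 1, μ(142) = 1, μ(143) = 1, μ(145) = 1, μ(146) = 1, μ(149) = -1, μ(151) = -1, μ(154) = -1, μ(155) = 1, μ(157) = -1, μ(158) = 1, μ(159) = 1, μ(161) = 1, μ(163) = -1, μ(165) = -1, μ(166) = 1, μ(167) = -1, μ(170) = -1, μ(173) = -1, μ(174) = -1, with μ = 0 on non-squarefree integers. Summing μ(k)/k for k where μ(k) ≠ 0 gives -291895861671370214401988773976597804369856804354890517841750669749/27764983964554203230141949225149376041830084932479143674493613998285 ≈ -0.0105. (PNT ⟺ this sum → 0 as n → ∞.)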